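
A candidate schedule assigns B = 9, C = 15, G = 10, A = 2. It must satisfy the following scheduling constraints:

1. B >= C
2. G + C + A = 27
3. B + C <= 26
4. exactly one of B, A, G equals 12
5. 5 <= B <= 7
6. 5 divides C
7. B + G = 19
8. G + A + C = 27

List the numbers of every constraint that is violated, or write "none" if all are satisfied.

1. B = 9, C = 15; 9 < 15 (want ≥)  FAIL
2. G + C + A = 10 + 15 + 2 = 27  OK
3. B + C = 9 + 15 = 24; 24 ≤ 26  OK
4. B=9, A=2, G=10; 0 of them equal 12, not exactly one  FAIL
5. B = 9 is outside [5, 7]  FAIL
6. 15 / 5 = 3, so 5 divides 15  OK
7. B + G = 9 + 10 = 19  OK
8. G + A + C = 10 + 2 + 15 = 27  OK

Violated: 1, 4, and 5.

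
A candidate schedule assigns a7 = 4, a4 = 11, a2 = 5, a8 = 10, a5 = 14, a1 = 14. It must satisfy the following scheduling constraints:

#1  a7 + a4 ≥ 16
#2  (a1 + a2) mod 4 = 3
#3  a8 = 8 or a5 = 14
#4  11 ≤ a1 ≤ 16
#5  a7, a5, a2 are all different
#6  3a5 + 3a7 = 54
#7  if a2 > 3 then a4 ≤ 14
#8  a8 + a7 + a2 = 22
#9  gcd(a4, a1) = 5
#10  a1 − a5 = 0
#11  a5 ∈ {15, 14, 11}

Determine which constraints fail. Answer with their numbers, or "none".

No — constraints 1, 8, 9 are not satisfied.

#1 a7 + a4 = 4 + 11 = 15; 15 < 16, bound 16 not met — violated.
#2 a1 + a2 = 19; 19 mod 4 = 3 — satisfied.
#3 a8 = 10 ≠ 8, but a5 = 14 = 14 (second disjunct) — satisfied.
#4 a1 = 14 lies in [11, 16] — satisfied.
#5 values 4, 14, 5 are pairwise distinct — satisfied.
#6 3a5 + 3a7 = 3(14) + 3(4) = 54 — satisfied.
#7 a2 = 5 > 3, so we need a4 ≤ 14; a4 = 11 ≤ 14 — satisfied.
#8 a8 + a7 + a2 = 10 + 4 + 5 = 19, not 22 — violated.
#9 gcd(11, 14) = 1, not 5 — violated.
#10 a1 − a5 = 14 − 14 = 0 — satisfied.
#11 a5 = 14 is in {15, 14, 11} — satisfied.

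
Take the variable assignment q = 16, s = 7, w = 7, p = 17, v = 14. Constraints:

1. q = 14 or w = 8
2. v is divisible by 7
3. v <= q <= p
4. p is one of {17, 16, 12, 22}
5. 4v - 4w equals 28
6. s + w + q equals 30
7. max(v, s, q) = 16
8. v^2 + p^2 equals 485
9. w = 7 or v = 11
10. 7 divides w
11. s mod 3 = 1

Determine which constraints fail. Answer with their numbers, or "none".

1. q = 16 ≠ 14 and w = 7 ≠ 8; both disjuncts false — fails.
2. 14 / 7 = 2, so 7 divides 14 — holds.
3. values 14 <= 16 <= 17 — holds.
4. p = 17 is in {17, 16, 12, 22} — holds.
5. 4v - 4w = 4(14) - 4(7) = 28 — holds.
6. s + w + q = 7 + 7 + 16 = 30 — holds.
7. max(14, 7, 16) = 16 — holds.
8. v^2 + p^2 = 14^2 + 17^2 = 196 + 289 = 485 — holds.
9. w = 7 = 7 (first disjunct) — holds.
10. 7 / 7 = 1, so 7 divides 7 — holds.
11. 7 mod 3 = 1 — holds.

Violated: 1.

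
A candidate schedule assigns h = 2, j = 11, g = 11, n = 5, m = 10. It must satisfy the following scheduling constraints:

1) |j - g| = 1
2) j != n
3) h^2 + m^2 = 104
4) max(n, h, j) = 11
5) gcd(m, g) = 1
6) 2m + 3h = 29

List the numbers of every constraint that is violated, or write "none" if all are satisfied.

Constraints 1 and 6 are violated.

1) |11 - 11| = 0, not 1  false
2) j = 11, n = 5; distinct  true
3) h^2 + m^2 = 2^2 + 10^2 = 4 + 100 = 104  true
4) max(5, 2, 11) = 11  true
5) gcd(10, 11) = 1  true
6) 2m + 3h = 2(10) + 3(2) = 26, not 29  false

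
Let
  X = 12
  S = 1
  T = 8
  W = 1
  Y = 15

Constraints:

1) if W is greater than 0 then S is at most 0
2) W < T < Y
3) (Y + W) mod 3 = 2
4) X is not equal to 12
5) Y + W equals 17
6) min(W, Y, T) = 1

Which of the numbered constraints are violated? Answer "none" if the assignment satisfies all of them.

The assignment fails constraints 1, 3, 4, 5.

1) W = 1 > 0, so we need S ≤ 0; but S = 1 > 0 — fails.
2) values 1 < 8 < 15 — holds.
3) Y + W = 16; 16 mod 3 = 1, not 2 — fails.
4) X = 12, but 12 is required to differ — fails.
5) Y + W = 15 + 1 = 16, not 17 — fails.
6) min(1, 15, 8) = 1 — holds.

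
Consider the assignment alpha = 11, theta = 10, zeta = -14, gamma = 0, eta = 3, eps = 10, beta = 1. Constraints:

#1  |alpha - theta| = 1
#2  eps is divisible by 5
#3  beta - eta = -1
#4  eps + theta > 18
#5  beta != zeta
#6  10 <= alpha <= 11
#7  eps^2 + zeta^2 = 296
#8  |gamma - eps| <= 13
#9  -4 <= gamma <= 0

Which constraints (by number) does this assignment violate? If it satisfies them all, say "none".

#1 |11 - 10| = 1  ✓
#2 10 / 5 = 2, so 5 divides 10  ✓
#3 beta - eta = 1 - 3 = -2, not -1  ✗
#4 eps + theta = 10 + 10 = 20; 20 > 18  ✓
#5 beta = 1, zeta = -14; distinct  ✓
#6 alpha = 11 lies in [10, 11]  ✓
#7 eps^2 + zeta^2 = 10^2 + (-14)^2 = 100 + 196 = 296  ✓
#8 |0 - 10| = 10; 10 ≤ 13  ✓
#9 gamma = 0 lies in [-4, 0]  ✓

The assignment fails constraint 3.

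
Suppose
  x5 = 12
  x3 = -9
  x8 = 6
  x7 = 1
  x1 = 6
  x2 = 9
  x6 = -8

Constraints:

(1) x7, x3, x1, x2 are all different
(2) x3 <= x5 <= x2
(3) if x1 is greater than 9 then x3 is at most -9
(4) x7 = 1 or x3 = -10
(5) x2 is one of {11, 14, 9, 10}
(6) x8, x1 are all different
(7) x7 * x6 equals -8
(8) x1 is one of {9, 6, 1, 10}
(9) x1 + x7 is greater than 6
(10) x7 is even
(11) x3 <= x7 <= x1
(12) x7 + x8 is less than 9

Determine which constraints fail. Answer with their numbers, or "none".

(1) values 1, -9, 6, 9 are pairwise distinct  holds
(2) values -9, 12, 9; x5 = 12 is not <= x2 = 9  fails
(3) x1 = 6, not > 9; antecedent false, conditional vacuously true  holds
(4) x7 = 1 = 1 (first disjunct)  holds
(5) x2 = 9 is in {11, 14, 9, 10}  holds
(6) x8 = x1 = 6, not all different  fails
(7) x7 * x6 = 1 * (-8) = -8  holds
(8) x1 = 6 is in {9, 6, 1, 10}  holds
(9) x1 + x7 = 6 + 1 = 7; 7 > 6  holds
(10) x7 = 1 is odd  fails
(11) values -9 <= 1 <= 6  holds
(12) x7 + x8 = 1 + 6 = 7; 7 < 9  holds

The assignment fails constraints 2, 6, and 10.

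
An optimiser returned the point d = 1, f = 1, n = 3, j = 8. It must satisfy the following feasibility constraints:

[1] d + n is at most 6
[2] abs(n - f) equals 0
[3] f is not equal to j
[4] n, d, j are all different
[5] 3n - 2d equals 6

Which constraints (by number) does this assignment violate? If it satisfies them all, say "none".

[1] d + n = 1 + 3 = 4; 4 ≤ 6  ✔
[2] abs(3 - 1) = 2, not 0  ✘
[3] f = 1, j = 8; distinct  ✔
[4] values 3, 1, 8 are pairwise distinct  ✔
[5] 3n - 2d = 3(3) - 2(1) = 7, not 6  ✘

Constraints 2, 5 are violated.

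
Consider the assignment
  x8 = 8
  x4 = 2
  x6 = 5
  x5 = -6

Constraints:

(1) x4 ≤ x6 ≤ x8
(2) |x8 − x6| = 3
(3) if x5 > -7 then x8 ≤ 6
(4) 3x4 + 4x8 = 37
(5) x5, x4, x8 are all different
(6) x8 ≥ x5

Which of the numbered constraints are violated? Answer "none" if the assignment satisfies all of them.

Constraints 3 and 4 are violated.

(1) values 2 ≤ 5 ≤ 8 — OK.
(2) |8 − 5| = 3 — OK.
(3) x5 = -6 > -7, so we need x8 ≤ 6; but x8 = 8 > 6 — violated.
(4) 3x4 + 4x8 = 3(2) + 4(8) = 38, not 37 — violated.
(5) values -6, 2, 8 are pairwise distinct — OK.
(6) x8 = 8, x5 = -6; 8 ≥ -6 — OK.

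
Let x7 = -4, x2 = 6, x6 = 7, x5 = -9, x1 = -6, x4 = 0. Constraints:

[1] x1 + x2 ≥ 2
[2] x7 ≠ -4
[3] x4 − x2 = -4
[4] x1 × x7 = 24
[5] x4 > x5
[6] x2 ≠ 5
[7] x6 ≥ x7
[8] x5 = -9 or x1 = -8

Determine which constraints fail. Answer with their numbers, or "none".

Constraints 1, 2, and 3 are violated.

[1] x1 + x2 = -6 + 6 = 0; 0 < 2, bound 2 not met  ✗
[2] x7 = -4, but -4 is required to differ  ✗
[3] x4 − x2 = 0 − 6 = -6, not -4  ✗
[4] x1 × x7 = -6 × (-4) = 24  ✓
[5] x4 = 0, x5 = -9; 0 > -9  ✓
[6] x2 = 6, and 6 ≠ 5  ✓
[7] x6 = 7, x7 = -4; 7 ≥ -4  ✓
[8] x5 = -9 = -9 (first disjunct)  ✓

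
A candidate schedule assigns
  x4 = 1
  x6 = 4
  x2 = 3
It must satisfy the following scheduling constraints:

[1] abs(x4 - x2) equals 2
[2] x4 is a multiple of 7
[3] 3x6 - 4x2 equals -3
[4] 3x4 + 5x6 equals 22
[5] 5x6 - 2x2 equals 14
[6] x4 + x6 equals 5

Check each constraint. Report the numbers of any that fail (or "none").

[1] abs(1 - 3) = 2  ✔
[2] 1 = 7*0 + 1, so 7 does not divide 1  ✘
[3] 3x6 - 4x2 = 3(4) - 4(3) = 0, not -3  ✘
[4] 3x4 + 5x6 = 3(1) + 5(4) = 23, not 22  ✘
[5] 5x6 - 2x2 = 5(4) - 2(3) = 14  ✔
[6] x4 + x6 = 1 + 4 = 5  ✔

Violated: 2, 3, and 4.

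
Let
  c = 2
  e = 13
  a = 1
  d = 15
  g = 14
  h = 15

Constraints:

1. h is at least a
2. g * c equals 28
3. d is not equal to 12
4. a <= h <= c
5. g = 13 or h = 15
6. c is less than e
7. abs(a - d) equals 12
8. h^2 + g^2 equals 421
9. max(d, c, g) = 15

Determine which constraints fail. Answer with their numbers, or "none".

1. h = 15, a = 1; 15 ≥ 1 — holds.
2. g * c = 14 * 2 = 28 — holds.
3. d = 15, and 15 ≠ 12 — holds.
4. values 1, 15, 2; h = 15 is not <= c = 2 — does not hold.
5. g = 14 ≠ 13, but h = 15 = 15 (second disjunct) — holds.
6. c = 2, e = 13; 2 < 13 — holds.
7. abs(1 - 15) = 14, not 12 — does not hold.
8. h^2 + g^2 = 15^2 + 14^2 = 225 + 196 = 421 — holds.
9. max(15, 2, 14) = 15 — holds.

The assignment fails constraints 4, 7.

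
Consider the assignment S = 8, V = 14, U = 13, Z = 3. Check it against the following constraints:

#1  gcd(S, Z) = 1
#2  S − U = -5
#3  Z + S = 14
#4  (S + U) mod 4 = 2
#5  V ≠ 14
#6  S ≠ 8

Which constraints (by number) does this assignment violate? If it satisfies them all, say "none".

#1 gcd(8, 3) = 1  OK
#2 S − U = 8 − 13 = -5  OK
#3 Z + S = 3 + 8 = 11, not 14  FAIL
#4 S + U = 21; 21 mod 4 = 1, not 2  FAIL
#5 V = 14, but 14 is required to differ  FAIL
#6 S = 8, but 8 is required to differ  FAIL

Violated: 3, 4, 5, and 6.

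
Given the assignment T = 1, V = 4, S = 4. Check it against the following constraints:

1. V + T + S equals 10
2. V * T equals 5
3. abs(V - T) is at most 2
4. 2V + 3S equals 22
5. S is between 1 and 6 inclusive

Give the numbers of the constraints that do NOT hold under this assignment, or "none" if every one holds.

Constraints 1, 2, 3, 4 do not hold.

1. V + T + S = 4 + 1 + 4 = 9, not 10  false
2. V * T = 4 * 1 = 4, not 5  false
3. abs(4 - 1) = 3; 3 > 2, exceeds bound 2  false
4. 2V + 3S = 2(4) + 3(4) = 20, not 22  false
5. S = 4 lies in [1, 6]  true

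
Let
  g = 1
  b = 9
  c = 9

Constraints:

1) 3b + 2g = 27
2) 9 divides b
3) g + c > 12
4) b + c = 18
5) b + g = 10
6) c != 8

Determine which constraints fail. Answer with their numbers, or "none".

1) 3b + 2g = 3(9) + 2(1) = 29, not 27 — violated.
2) 9 / 9 = 1, so 9 divides 9 — OK.
3) g + c = 1 + 9 = 10; 10 ≤ 12, bound 12 not met — violated.
4) b + c = 9 + 9 = 18 — OK.
5) b + g = 9 + 1 = 10 — OK.
6) c = 9, and 9 ≠ 8 — OK.

The assignment fails constraints 1, 3.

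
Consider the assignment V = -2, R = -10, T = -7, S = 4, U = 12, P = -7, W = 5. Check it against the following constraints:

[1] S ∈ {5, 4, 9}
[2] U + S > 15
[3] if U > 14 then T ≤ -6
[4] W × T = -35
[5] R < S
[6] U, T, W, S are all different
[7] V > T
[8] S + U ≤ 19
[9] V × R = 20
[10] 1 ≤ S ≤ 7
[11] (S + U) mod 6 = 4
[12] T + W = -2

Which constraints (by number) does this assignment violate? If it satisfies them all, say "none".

[1] S = 4 is in {5, 4, 9}  holds
[2] U + S = 12 + 4 = 16; 16 > 15  holds
[3] U = 12, not > 14; antecedent false, conditional vacuously true  holds
[4] W × T = 5 × (-7) = -35  holds
[5] R = -10, S = 4; -10 < 4  holds
[6] values 12, -7, 5, 4 are pairwise distinct  holds
[7] V = -2, T = -7; -2 > -7  holds
[8] S + U = 4 + 12 = 16; 16 ≤ 19  holds
[9] V × R = -2 × (-10) = 20  holds
[10] S = 4 lies in [1, 7]  holds
[11] S + U = 16; 16 mod 6 = 4  holds
[12] T + W = -7 + 5 = -2  holds

No violations.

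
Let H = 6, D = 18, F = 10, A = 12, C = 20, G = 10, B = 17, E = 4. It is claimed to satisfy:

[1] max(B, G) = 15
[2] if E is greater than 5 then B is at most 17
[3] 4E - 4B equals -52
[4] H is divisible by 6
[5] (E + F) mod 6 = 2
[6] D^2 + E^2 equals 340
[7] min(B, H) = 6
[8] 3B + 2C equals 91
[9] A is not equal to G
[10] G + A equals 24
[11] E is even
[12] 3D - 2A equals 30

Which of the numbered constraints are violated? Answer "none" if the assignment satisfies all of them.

The assignment fails constraints 1, 10.

[1] max(17, 10) = 17, not 15 — violated.
[2] E = 4, not > 5; antecedent false, conditional vacuously true — satisfied.
[3] 4E - 4B = 4(4) - 4(17) = -52 — satisfied.
[4] 6 / 6 = 1, so 6 divides 6 — satisfied.
[5] E + F = 14; 14 mod 6 = 2 — satisfied.
[6] D^2 + E^2 = 18^2 + 4^2 = 324 + 16 = 340 — satisfied.
[7] min(17, 6) = 6 — satisfied.
[8] 3B + 2C = 3(17) + 2(20) = 91 — satisfied.
[9] A = 12, G = 10; distinct — satisfied.
[10] G + A = 10 + 12 = 22, not 24 — violated.
[11] E = 4 is even — satisfied.
[12] 3D - 2A = 3(18) - 2(12) = 30 — satisfied.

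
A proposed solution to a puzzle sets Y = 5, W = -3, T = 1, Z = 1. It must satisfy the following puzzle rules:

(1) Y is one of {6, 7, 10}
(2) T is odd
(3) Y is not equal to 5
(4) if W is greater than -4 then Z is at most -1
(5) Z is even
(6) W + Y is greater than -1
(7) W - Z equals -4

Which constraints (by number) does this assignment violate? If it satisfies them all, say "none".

Constraints 1, 3, 4, and 5 do not hold.

(1) Y = 5 is not in {6, 7, 10}  fails
(2) T = 1 is odd  holds
(3) Y = 5, but 5 is required to differ  fails
(4) W = -3 > -4, so we need Z ≤ -1; but Z = 1 > -1  fails
(5) Z = 1 is odd  fails
(6) W + Y = -3 + 5 = 2; 2 > -1  holds
(7) W - Z = -3 - 1 = -4  holds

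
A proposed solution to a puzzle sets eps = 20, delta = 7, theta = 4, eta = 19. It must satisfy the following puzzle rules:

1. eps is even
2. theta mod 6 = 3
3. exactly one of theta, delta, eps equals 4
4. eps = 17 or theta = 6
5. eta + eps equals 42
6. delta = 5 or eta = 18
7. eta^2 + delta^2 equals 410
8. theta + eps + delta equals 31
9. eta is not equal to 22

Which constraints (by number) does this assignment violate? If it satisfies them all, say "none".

No — constraints 2, 4, 5, and 6 are not satisfied.

1. eps = 20 is even — satisfied.
2. 4 mod 6 = 4, not 3 — violated.
3. theta=4, delta=7, eps=20; 1 of them equals 4 — satisfied.
4. eps = 20 ≠ 17 and theta = 4 ≠ 6; both disjuncts false — violated.
5. eta + eps = 19 + 20 = 39, not 42 — violated.
6. delta = 7 ≠ 5 and eta = 19 ≠ 18; both disjuncts false — violated.
7. eta^2 + delta^2 = 19^2 + 7^2 = 361 + 49 = 410 — satisfied.
8. theta + eps + delta = 4 + 20 + 7 = 31 — satisfied.
9. eta = 19, and 19 ≠ 22 — satisfied.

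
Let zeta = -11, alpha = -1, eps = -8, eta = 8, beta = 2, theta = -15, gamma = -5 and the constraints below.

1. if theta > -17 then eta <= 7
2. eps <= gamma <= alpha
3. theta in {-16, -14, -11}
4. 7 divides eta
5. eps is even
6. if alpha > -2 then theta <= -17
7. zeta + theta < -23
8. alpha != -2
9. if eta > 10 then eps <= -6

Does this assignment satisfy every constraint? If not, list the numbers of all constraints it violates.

1. theta = -15 > -17, so we need eta ≤ 7; but eta = 8 > 7  fails
2. values -8 <= -5 <= -1  holds
3. theta = -15 is not in {-16, -14, -11}  fails
4. 8 = 7*1 + 1, so 7 does not divide 8  fails
5. eps = -8 is even  holds
6. alpha = -1 > -2, so we need theta ≤ -17; but theta = -15 > -17  fails
7. zeta + theta = -11 + (-15) = -26; -26 < -23  holds
8. alpha = -1, and -1 ≠ -2  holds
9. eta = 8, not > 10; antecedent false, conditional vacuously true  holds

Constraints 1, 3, 4, 6 are violated.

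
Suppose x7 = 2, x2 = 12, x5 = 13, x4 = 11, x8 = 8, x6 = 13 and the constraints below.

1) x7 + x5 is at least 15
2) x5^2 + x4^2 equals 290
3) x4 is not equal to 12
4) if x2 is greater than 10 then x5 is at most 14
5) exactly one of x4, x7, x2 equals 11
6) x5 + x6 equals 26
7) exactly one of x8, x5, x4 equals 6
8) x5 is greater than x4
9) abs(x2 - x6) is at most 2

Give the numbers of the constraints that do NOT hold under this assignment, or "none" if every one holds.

1) x7 + x5 = 2 + 13 = 15; 15 ≥ 15  yes
2) x5^2 + x4^2 = 13^2 + 11^2 = 169 + 121 = 290  yes
3) x4 = 11, and 11 ≠ 12  yes
4) x2 = 12 > 10, so we need x5 ≤ 14; x5 = 13 ≤ 14  yes
5) x4=11, x7=2, x2=12; 1 of them equals 11  yes
6) x5 + x6 = 13 + 13 = 26  yes
7) x8=8, x5=13, x4=11; 0 of them equal 6, not exactly one  no
8) x5 = 13, x4 = 11; 13 > 11  yes
9) abs(12 - 13) = 1; 1 ≤ 2  yes

No — constraint 7 is not satisfied.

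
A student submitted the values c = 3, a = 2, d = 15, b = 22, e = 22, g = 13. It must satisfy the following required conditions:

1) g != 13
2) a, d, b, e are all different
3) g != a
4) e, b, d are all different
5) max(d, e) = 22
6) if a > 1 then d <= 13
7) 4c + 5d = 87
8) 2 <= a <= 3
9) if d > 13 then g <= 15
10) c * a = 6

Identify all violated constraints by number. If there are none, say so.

1) g = 13, but 13 is required to differ  fails
2) b = e = 22, not all different  fails
3) g = 13, a = 2; distinct  holds
4) e = b = 22, not all different  fails
5) max(15, 22) = 22  holds
6) a = 2 > 1, so we need d ≤ 13; but d = 15 > 13  fails
7) 4c + 5d = 4(3) + 5(15) = 87  holds
8) a = 2 lies in [2, 3]  holds
9) d = 15 > 13, so we need g ≤ 15; g = 13 ≤ 15  holds
10) c * a = 3 * 2 = 6  holds

No — constraints 1, 2, 4, and 6 are not satisfied.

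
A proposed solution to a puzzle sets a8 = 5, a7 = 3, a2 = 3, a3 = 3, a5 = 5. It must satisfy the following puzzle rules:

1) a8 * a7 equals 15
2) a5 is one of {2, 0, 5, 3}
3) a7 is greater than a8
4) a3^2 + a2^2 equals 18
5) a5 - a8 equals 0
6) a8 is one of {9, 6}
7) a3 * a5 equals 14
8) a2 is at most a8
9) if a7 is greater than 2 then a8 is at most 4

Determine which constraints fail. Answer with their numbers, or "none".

Violated: 3, 6, 7, and 9.

1) a8 * a7 = 5 * 3 = 15  true
2) a5 = 5 is in {2, 0, 5, 3}  true
3) a7 = 3, a8 = 5; 3 ≤ 5 (want >)  false
4) a3^2 + a2^2 = 3^2 + 3^2 = 9 + 9 = 18  true
5) a5 - a8 = 5 - 5 = 0  true
6) a8 = 5 is not in {9, 6}  false
7) a3 * a5 = 3 * 5 = 15, not 14  false
8) a2 = 3, a8 = 5; 3 ≤ 5  true
9) a7 = 3 > 2, so we need a8 ≤ 4; but a8 = 5 > 4  false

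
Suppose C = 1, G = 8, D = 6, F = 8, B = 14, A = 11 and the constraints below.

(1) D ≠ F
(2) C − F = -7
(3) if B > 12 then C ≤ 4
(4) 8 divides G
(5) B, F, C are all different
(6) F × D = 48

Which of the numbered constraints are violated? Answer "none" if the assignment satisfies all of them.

(1) D = 6, F = 8; distinct  yes
(2) C − F = 1 − 8 = -7  yes
(3) B = 14 > 12, so we need C ≤ 4; C = 1 ≤ 4  yes
(4) 8 / 8 = 1, so 8 divides 8  yes
(5) values 14, 8, 1 are pairwise distinct  yes
(6) F × D = 8 × 6 = 48  yes

No violations.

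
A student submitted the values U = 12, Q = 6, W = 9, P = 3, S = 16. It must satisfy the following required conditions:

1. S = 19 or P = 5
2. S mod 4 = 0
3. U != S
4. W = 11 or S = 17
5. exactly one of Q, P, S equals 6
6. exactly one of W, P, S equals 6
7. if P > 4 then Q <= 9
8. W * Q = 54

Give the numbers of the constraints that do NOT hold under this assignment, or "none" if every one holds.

1. S = 16 ≠ 19 and P = 3 ≠ 5; both disjuncts false  no
2. 16 mod 4 = 0  yes
3. U = 12, S = 16; distinct  yes
4. W = 9 ≠ 11 and S = 16 ≠ 17; both disjuncts false  no
5. Q=6, P=3, S=16; 1 of them equals 6  yes
6. W=9, P=3, S=16; 0 of them equal 6, not exactly one  no
7. P = 3, not > 4; antecedent false, conditional vacuously true  yes
8. W * Q = 9 * 6 = 54  yes

The assignment fails constraints 1, 4, and 6.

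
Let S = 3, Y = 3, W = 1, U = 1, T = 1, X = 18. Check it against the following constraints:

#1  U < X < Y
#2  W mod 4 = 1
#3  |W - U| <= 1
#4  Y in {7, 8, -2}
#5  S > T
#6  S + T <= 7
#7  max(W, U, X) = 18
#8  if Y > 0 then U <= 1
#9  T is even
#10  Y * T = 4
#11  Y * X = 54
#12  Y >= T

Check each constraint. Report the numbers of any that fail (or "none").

#1 values 1, 18, 3; X = 18 is not < Y = 3 — fails.
#2 1 mod 4 = 1 — holds.
#3 |1 - 1| = 0; 0 ≤ 1 — holds.
#4 Y = 3 is not in {7, 8, -2} — fails.
#5 S = 3, T = 1; 3 > 1 — holds.
#6 S + T = 3 + 1 = 4; 4 ≤ 7 — holds.
#7 max(1, 1, 18) = 18 — holds.
#8 Y = 3 > 0, so we need U ≤ 1; U = 1 ≤ 1 — holds.
#9 T = 1 is odd — fails.
#10 Y * T = 3 * 1 = 3, not 4 — fails.
#11 Y * X = 3 * 18 = 54 — holds.
#12 Y = 3, T = 1; 3 ≥ 1 — holds.

Violated: 1, 4, 9, 10.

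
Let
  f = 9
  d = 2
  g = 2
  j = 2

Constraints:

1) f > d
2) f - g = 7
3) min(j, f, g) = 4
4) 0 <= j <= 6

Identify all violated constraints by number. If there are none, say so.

1) f = 9, d = 2; 9 > 2  yes
2) f - g = 9 - 2 = 7  yes
3) min(2, 9, 2) = 2, not 4  no
4) j = 2 lies in [0, 6]  yes

Constraint 3 is violated.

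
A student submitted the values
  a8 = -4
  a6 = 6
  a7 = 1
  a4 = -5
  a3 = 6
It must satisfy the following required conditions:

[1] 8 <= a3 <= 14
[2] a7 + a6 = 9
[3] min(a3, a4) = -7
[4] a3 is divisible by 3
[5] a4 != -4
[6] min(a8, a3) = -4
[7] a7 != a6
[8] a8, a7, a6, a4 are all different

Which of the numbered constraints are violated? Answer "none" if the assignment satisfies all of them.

[1] a3 = 6 is outside [8, 14] — does not hold.
[2] a7 + a6 = 1 + 6 = 7, not 9 — does not hold.
[3] min(6, -5) = -5, not -7 — does not hold.
[4] 6 / 3 = 2, so 3 divides 6 — holds.
[5] a4 = -5, and -5 ≠ -4 — holds.
[6] min(-4, 6) = -4 — holds.
[7] a7 = 1, a6 = 6; distinct — holds.
[8] values -4, 1, 6, -5 are pairwise distinct — holds.

Constraints 1, 2, 3 are violated.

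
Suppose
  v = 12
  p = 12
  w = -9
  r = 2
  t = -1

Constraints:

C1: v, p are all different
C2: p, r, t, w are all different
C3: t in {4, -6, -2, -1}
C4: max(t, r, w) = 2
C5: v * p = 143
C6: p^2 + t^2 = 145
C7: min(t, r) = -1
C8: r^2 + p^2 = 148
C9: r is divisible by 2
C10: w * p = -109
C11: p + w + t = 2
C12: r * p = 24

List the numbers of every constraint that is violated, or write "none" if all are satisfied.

No — constraints 1, 5, and 10 are not satisfied.

C1: v = p = 12, not all different — does not hold.
C2: values 12, 2, -1, -9 are pairwise distinct — holds.
C3: t = -1 is in {4, -6, -2, -1} — holds.
C4: max(-1, 2, -9) = 2 — holds.
C5: v * p = 12 * 12 = 144, not 143 — does not hold.
C6: p^2 + t^2 = 12^2 + (-1)^2 = 144 + 1 = 145 — holds.
C7: min(-1, 2) = -1 — holds.
C8: r^2 + p^2 = 2^2 + 12^2 = 4 + 144 = 148 — holds.
C9: 2 / 2 = 1, so 2 divides 2 — holds.
C10: w * p = -9 * 12 = -108, not -109 — does not hold.
C11: p + w + t = 12 + (-9) + (-1) = 2 — holds.
C12: r * p = 2 * 12 = 24 — holds.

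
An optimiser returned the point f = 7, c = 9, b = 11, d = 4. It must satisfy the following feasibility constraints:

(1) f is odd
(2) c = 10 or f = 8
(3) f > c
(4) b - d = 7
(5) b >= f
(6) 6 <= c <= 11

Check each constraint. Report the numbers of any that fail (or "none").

Constraints 2 and 3 do not hold.

(1) f = 7 is odd  yes
(2) c = 9 ≠ 10 and f = 7 ≠ 8; both disjuncts false  no
(3) f = 7, c = 9; 7 ≤ 9 (want >)  no
(4) b - d = 11 - 4 = 7  yes
(5) b = 11, f = 7; 11 ≥ 7  yes
(6) c = 9 lies in [6, 11]  yes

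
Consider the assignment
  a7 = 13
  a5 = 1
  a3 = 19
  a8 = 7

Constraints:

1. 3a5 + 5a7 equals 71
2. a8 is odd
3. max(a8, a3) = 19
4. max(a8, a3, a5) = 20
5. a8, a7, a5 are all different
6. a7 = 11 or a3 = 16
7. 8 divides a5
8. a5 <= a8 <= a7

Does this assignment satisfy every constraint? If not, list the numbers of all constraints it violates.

1. 3a5 + 5a7 = 3(1) + 5(13) = 68, not 71  false
2. a8 = 7 is odd  true
3. max(7, 19) = 19  true
4. max(7, 19, 1) = 19, not 20  false
5. values 7, 13, 1 are pairwise distinct  true
6. a7 = 13 ≠ 11 and a3 = 19 ≠ 16; both disjuncts false  false
7. 1 = 8*0 + 1, so 8 does not divide 1  false
8. values 1 <= 7 <= 13  true

Violated: 1, 4, 6, 7.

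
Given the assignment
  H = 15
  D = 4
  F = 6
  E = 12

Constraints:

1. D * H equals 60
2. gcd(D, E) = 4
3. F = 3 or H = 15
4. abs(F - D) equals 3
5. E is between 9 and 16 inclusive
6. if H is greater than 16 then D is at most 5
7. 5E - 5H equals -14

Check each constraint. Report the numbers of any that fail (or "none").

The assignment fails constraints 4, 7.

1. D * H = 4 * 15 = 60 — holds.
2. gcd(4, 12) = 4 — holds.
3. F = 6 ≠ 3, but H = 15 = 15 (second disjunct) — holds.
4. abs(6 - 4) = 2, not 3 — does not hold.
5. E = 12 lies in [9, 16] — holds.
6. H = 15, not > 16; antecedent false, conditional vacuously true — holds.
7. 5E - 5H = 5(12) - 5(15) = -15, not -14 — does not hold.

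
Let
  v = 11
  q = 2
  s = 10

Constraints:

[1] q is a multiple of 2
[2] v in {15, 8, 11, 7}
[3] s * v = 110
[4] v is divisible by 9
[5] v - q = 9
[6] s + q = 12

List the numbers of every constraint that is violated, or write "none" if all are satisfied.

[1] 2 / 2 = 1, so 2 divides 2 — holds.
[2] v = 11 is in {15, 8, 11, 7} — holds.
[3] s * v = 10 * 11 = 110 — holds.
[4] 11 = 9*1 + 2, so 9 does not divide 11 — fails.
[5] v - q = 11 - 2 = 9 — holds.
[6] s + q = 10 + 2 = 12 — holds.

Constraint 4 is violated.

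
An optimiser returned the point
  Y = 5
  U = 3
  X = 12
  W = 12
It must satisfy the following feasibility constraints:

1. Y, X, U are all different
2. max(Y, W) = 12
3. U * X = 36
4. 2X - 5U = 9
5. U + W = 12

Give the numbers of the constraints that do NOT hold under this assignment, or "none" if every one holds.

Violated: 5.

1. values 5, 12, 3 are pairwise distinct  holds
2. max(5, 12) = 12  holds
3. U * X = 3 * 12 = 36  holds
4. 2X - 5U = 2(12) - 5(3) = 9  holds
5. U + W = 3 + 12 = 15, not 12  fails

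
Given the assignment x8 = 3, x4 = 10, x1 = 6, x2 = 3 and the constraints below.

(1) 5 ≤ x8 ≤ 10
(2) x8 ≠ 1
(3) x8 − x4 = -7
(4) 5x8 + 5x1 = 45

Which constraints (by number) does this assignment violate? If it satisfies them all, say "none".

Constraint 1 does not hold.

(1) x8 = 3 is outside [5, 10]  ✗
(2) x8 = 3, and 3 ≠ 1  ✓
(3) x8 − x4 = 3 − 10 = -7  ✓
(4) 5x8 + 5x1 = 5(3) + 5(6) = 45  ✓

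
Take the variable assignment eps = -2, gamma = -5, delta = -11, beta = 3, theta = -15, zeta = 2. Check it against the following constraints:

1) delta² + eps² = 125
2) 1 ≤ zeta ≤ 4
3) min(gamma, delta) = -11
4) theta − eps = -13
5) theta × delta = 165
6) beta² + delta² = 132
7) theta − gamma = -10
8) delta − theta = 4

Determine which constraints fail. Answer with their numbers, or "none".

1) delta² + eps² = (-11)² + (-2)² = 121 + 4 = 125  ✓
2) zeta = 2 lies in [1, 4]  ✓
3) min(-5, -11) = -11  ✓
4) theta − eps = -15 − (-2) = -13  ✓
5) theta × delta = -15 × (-11) = 165  ✓
6) beta² + delta² = 3² + (-11)² = 9 + 121 = 130, not 132  ✗
7) theta − gamma = -15 − (-5) = -10  ✓
8) delta − theta = -11 − (-15) = 4  ✓

Constraint 6 is violated.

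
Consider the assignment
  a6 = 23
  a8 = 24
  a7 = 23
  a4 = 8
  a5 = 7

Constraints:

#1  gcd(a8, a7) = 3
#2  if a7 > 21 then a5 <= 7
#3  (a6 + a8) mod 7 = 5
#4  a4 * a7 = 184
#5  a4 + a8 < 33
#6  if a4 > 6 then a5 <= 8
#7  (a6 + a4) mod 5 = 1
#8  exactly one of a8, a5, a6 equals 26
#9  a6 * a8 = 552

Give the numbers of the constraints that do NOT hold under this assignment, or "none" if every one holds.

Violated: 1 and 8.

#1 gcd(24, 23) = 1, not 3  ✗
#2 a7 = 23 > 21, so we need a5 ≤ 7; a5 = 7 ≤ 7  ✓
#3 a6 + a8 = 47; 47 mod 7 = 5  ✓
#4 a4 * a7 = 8 * 23 = 184  ✓
#5 a4 + a8 = 8 + 24 = 32; 32 < 33  ✓
#6 a4 = 8 > 6, so we need a5 ≤ 8; a5 = 7 ≤ 8  ✓
#7 a6 + a4 = 31; 31 mod 5 = 1  ✓
#8 a8=24, a5=7, a6=23; 0 of them equal 26, not exactly one  ✗
#9 a6 * a8 = 23 * 24 = 552  ✓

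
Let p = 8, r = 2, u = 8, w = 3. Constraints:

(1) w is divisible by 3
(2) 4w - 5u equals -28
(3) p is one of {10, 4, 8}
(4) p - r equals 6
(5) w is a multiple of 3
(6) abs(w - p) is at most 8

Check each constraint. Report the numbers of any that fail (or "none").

No violations.

(1) 3 / 3 = 1, so 3 divides 3  ✓
(2) 4w - 5u = 4(3) - 5(8) = -28  ✓
(3) p = 8 is in {10, 4, 8}  ✓
(4) p - r = 8 - 2 = 6  ✓
(5) 3 / 3 = 1, so 3 divides 3  ✓
(6) abs(3 - 8) = 5; 5 ≤ 8  ✓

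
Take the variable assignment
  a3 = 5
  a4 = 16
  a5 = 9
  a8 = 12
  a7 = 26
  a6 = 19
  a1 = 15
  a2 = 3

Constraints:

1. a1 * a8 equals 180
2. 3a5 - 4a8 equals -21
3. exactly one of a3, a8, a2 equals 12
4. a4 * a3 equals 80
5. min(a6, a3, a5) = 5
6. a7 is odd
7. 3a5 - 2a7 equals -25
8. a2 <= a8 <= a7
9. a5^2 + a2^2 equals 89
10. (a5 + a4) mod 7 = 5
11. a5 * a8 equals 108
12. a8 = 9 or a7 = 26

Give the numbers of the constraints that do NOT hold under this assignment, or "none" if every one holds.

Constraints 6, 9, and 10 do not hold.

1. a1 * a8 = 15 * 12 = 180  holds
2. 3a5 - 4a8 = 3(9) - 4(12) = -21  holds
3. a3=5, a8=12, a2=3; 1 of them equals 12  holds
4. a4 * a3 = 16 * 5 = 80  holds
5. min(19, 5, 9) = 5  holds
6. a7 = 26 is even  fails
7. 3a5 - 2a7 = 3(9) - 2(26) = -25  holds
8. values 3 <= 12 <= 26  holds
9. a5^2 + a2^2 = 9^2 + 3^2 = 81 + 9 = 90, not 89  fails
10. a5 + a4 = 25; 25 mod 7 = 4, not 5  fails
11. a5 * a8 = 9 * 12 = 108  holds
12. a8 = 12 ≠ 9, but a7 = 26 = 26 (second disjunct)  holds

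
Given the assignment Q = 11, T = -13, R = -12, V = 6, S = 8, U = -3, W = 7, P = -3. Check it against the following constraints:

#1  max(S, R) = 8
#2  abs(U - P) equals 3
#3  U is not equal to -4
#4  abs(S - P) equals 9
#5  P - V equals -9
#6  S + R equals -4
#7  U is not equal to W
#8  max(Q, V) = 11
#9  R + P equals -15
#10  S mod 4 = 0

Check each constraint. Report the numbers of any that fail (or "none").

No — constraints 2 and 4 are not satisfied.

#1 max(8, -12) = 8  ✓
#2 abs(-3 - (-3)) = 0, not 3  ✗
#3 U = -3, and -3 ≠ -4  ✓
#4 abs(8 - (-3)) = 11, not 9  ✗
#5 P - V = -3 - 6 = -9  ✓
#6 S + R = 8 + (-12) = -4  ✓
#7 U = -3, W = 7; distinct  ✓
#8 max(11, 6) = 11  ✓
#9 R + P = -12 + (-3) = -15  ✓
#10 8 mod 4 = 0  ✓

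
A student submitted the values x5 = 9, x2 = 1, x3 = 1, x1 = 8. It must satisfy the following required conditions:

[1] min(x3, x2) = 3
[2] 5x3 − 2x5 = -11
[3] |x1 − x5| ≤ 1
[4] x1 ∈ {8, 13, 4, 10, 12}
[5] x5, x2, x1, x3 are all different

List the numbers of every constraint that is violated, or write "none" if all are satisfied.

[1] min(1, 1) = 1, not 3 — violated.
[2] 5x3 − 2x5 = 5(1) − 2(9) = -13, not -11 — violated.
[3] |8 − 9| = 1; 1 ≤ 1 — satisfied.
[4] x1 = 8 is in {8, 13, 4, 10, 12} — satisfied.
[5] x2 = x3 = 1, not all different — violated.

No — constraints 1, 2, 5 are not satisfied.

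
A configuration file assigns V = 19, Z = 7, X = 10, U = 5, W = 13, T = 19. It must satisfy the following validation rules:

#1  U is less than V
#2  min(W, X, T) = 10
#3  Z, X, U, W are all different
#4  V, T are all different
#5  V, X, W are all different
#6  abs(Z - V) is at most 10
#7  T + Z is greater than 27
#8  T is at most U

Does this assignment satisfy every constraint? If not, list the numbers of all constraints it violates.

#1 U = 5, V = 19; 5 < 19 — holds.
#2 min(13, 10, 19) = 10 — holds.
#3 values 7, 10, 5, 13 are pairwise distinct — holds.
#4 V = T = 19, not all different — does not hold.
#5 values 19, 10, 13 are pairwise distinct — holds.
#6 abs(7 - 19) = 12; 12 > 10, exceeds bound 10 — does not hold.
#7 T + Z = 19 + 7 = 26; 26 ≤ 27, bound 27 not met — does not hold.
#8 T = 19, U = 5; 19 > 5 (want ≤) — does not hold.

Violated: 4, 6, 7, and 8.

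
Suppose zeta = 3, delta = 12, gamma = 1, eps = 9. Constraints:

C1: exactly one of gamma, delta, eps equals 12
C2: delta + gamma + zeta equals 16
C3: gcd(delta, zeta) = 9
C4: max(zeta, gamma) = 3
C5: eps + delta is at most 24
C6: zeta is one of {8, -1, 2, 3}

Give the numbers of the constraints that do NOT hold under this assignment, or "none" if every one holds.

Constraint 3 is violated.

C1: gamma=1, delta=12, eps=9; 1 of them equals 12 — OK.
C2: delta + gamma + zeta = 12 + 1 + 3 = 16 — OK.
C3: gcd(12, 3) = 3, not 9 — violated.
C4: max(3, 1) = 3 — OK.
C5: eps + delta = 9 + 12 = 21; 21 ≤ 24 — OK.
C6: zeta = 3 is in {8, -1, 2, 3} — OK.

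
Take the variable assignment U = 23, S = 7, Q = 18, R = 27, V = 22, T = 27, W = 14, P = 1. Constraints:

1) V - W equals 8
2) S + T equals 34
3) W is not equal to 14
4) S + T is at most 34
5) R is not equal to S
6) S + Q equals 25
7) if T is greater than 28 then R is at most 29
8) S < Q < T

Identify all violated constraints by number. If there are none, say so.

1) V - W = 22 - 14 = 8 — holds.
2) S + T = 7 + 27 = 34 — holds.
3) W = 14, but 14 is required to differ — fails.
4) S + T = 7 + 27 = 34; 34 ≤ 34 — holds.
5) R = 27, S = 7; distinct — holds.
6) S + Q = 7 + 18 = 25 — holds.
7) T = 27, not > 28; antecedent false, conditional vacuously true — holds.
8) values 7 < 18 < 27 — holds.

Constraint 3 is violated.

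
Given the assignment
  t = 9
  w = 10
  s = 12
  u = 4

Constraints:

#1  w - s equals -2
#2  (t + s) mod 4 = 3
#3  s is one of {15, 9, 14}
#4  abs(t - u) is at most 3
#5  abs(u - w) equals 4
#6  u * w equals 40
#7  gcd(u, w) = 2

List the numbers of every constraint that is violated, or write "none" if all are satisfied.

#1 w - s = 10 - 12 = -2 — holds.
#2 t + s = 21; 21 mod 4 = 1, not 3 — does not hold.
#3 s = 12 is not in {15, 9, 14} — does not hold.
#4 abs(9 - 4) = 5; 5 > 3, exceeds bound 3 — does not hold.
#5 abs(4 - 10) = 6, not 4 — does not hold.
#6 u * w = 4 * 10 = 40 — holds.
#7 gcd(4, 10) = 2 — holds.

No — constraints 2, 3, 4, 5 are not satisfied.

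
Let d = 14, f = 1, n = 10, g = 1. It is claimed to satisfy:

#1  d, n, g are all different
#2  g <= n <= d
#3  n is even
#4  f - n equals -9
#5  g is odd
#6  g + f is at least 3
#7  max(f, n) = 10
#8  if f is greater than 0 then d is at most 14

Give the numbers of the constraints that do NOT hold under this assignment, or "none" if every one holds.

The assignment fails constraint 6.

#1 values 14, 10, 1 are pairwise distinct  OK
#2 values 1 <= 10 <= 14  OK
#3 n = 10 is even  OK
#4 f - n = 1 - 10 = -9  OK
#5 g = 1 is odd  OK
#6 g + f = 1 + 1 = 2; 2 < 3, bound 3 not met  FAIL
#7 max(1, 10) = 10  OK
#8 f = 1 > 0, so we need d ≤ 14; d = 14 ≤ 14  OK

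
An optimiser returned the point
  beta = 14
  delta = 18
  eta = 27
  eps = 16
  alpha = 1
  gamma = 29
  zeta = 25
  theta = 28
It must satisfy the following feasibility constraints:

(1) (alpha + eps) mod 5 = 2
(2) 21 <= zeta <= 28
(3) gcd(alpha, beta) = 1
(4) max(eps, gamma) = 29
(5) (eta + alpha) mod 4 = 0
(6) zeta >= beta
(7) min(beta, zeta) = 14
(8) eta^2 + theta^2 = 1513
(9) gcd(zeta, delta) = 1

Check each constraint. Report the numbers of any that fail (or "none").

None — every constraint holds.

(1) alpha + eps = 17; 17 mod 5 = 2  holds
(2) zeta = 25 lies in [21, 28]  holds
(3) gcd(1, 14) = 1  holds
(4) max(16, 29) = 29  holds
(5) eta + alpha = 28; 28 mod 4 = 0  holds
(6) zeta = 25, beta = 14; 25 ≥ 14  holds
(7) min(14, 25) = 14  holds
(8) eta^2 + theta^2 = 27^2 + 28^2 = 729 + 784 = 1513  holds
(9) gcd(25, 18) = 1  holds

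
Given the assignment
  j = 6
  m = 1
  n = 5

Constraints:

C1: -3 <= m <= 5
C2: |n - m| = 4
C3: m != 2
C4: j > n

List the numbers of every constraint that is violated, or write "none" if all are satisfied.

C1: m = 1 lies in [-3, 5] — holds.
C2: |5 - 1| = 4 — holds.
C3: m = 1, and 1 ≠ 2 — holds.
C4: j = 6, n = 5; 6 > 5 — holds.

Yes — all constraints hold.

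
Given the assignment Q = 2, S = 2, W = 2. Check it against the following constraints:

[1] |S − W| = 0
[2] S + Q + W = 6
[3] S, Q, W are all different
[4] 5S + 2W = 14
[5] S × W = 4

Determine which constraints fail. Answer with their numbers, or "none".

No — constraint 3 is not satisfied.

[1] |2 − 2| = 0  ✓
[2] S + Q + W = 2 + 2 + 2 = 6  ✓
[3] S = Q = 2, not all different  ✗
[4] 5S + 2W = 5(2) + 2(2) = 14  ✓
[5] S × W = 2 × 2 = 4  ✓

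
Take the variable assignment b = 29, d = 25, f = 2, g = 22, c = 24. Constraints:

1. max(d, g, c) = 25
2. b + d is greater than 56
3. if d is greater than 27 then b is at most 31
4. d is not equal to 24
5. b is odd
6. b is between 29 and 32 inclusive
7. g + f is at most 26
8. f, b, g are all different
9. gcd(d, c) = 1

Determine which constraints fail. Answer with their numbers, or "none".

Violated: 2.

1. max(25, 22, 24) = 25  holds
2. b + d = 29 + 25 = 54; 54 ≤ 56, bound 56 not met  fails
3. d = 25, not > 27; antecedent false, conditional vacuously true  holds
4. d = 25, and 25 ≠ 24  holds
5. b = 29 is odd  holds
6. b = 29 lies in [29, 32]  holds
7. g + f = 22 + 2 = 24; 24 ≤ 26  holds
8. values 2, 29, 22 are pairwise distinct  holds
9. gcd(25, 24) = 1  holds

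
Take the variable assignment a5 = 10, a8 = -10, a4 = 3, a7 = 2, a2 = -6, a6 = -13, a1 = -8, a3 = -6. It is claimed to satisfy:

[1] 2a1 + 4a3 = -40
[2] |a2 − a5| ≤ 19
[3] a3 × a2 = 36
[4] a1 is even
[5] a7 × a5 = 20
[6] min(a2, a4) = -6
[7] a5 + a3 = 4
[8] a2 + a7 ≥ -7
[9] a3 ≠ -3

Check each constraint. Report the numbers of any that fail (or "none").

[1] 2a1 + 4a3 = 2(-8) + 4(-6) = -40 — holds.
[2] |-6 − 10| = 16; 16 ≤ 19 — holds.
[3] a3 × a2 = -6 × (-6) = 36 — holds.
[4] a1 = -8 is even — holds.
[5] a7 × a5 = 2 × 10 = 20 — holds.
[6] min(-6, 3) = -6 — holds.
[7] a5 + a3 = 10 + (-6) = 4 — holds.
[8] a2 + a7 = -6 + 2 = -4; -4 ≥ -7 — holds.
[9] a3 = -6, and -6 ≠ -3 — holds.

No violations.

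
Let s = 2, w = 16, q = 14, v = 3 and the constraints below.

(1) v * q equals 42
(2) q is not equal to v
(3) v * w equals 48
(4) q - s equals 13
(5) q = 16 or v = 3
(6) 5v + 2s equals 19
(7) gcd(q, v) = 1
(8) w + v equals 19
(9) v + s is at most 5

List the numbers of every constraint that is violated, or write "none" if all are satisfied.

(1) v * q = 3 * 14 = 42 — holds.
(2) q = 14, v = 3; distinct — holds.
(3) v * w = 3 * 16 = 48 — holds.
(4) q - s = 14 - 2 = 12, not 13 — fails.
(5) q = 14 ≠ 16, but v = 3 = 3 (second disjunct) — holds.
(6) 5v + 2s = 5(3) + 2(2) = 19 — holds.
(7) gcd(14, 3) = 1 — holds.
(8) w + v = 16 + 3 = 19 — holds.
(9) v + s = 3 + 2 = 5; 5 ≤ 5 — holds.

The assignment fails constraint 4.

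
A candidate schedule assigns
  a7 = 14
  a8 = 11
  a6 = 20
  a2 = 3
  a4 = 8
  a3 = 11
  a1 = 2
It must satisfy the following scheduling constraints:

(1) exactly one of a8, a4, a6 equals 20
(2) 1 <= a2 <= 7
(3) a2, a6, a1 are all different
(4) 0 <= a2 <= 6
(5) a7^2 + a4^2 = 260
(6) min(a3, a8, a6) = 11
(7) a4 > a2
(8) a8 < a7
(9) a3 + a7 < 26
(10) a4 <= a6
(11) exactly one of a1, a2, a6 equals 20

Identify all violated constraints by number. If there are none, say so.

(1) a8=11, a4=8, a6=20; 1 of them equals 20 — holds.
(2) a2 = 3 lies in [1, 7] — holds.
(3) values 3, 20, 2 are pairwise distinct — holds.
(4) a2 = 3 lies in [0, 6] — holds.
(5) a7^2 + a4^2 = 14^2 + 8^2 = 196 + 64 = 260 — holds.
(6) min(11, 11, 20) = 11 — holds.
(7) a4 = 8, a2 = 3; 8 > 3 — holds.
(8) a8 = 11, a7 = 14; 11 < 14 — holds.
(9) a3 + a7 = 11 + 14 = 25; 25 < 26 — holds.
(10) a4 = 8, a6 = 20; 8 ≤ 20 — holds.
(11) a1=2, a2=3, a6=20; 1 of them equals 20 — holds.

Yes — all constraints hold.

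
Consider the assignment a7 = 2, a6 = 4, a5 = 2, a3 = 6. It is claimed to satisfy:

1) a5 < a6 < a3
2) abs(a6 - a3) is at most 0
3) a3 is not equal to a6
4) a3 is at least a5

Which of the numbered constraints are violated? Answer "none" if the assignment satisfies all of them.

1) values 2 < 4 < 6  ✔
2) abs(4 - 6) = 2; 2 > 0, exceeds bound 0  ✘
3) a3 = 6, a6 = 4; distinct  ✔
4) a3 = 6, a5 = 2; 6 ≥ 2  ✔

Violated: 2.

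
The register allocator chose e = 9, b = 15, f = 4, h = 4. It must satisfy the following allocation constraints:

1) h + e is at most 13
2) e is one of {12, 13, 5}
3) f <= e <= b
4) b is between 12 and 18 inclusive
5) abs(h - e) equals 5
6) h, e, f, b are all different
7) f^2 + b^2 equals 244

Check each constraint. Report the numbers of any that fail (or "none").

1) h + e = 4 + 9 = 13; 13 ≤ 13 — holds.
2) e = 9 is not in {12, 13, 5} — does not hold.
3) values 4 <= 9 <= 15 — holds.
4) b = 15 lies in [12, 18] — holds.
5) abs(4 - 9) = 5 — holds.
6) h = f = 4, not all different — does not hold.
7) f^2 + b^2 = 4^2 + 15^2 = 16 + 225 = 241, not 244 — does not hold.

The assignment fails constraints 2, 6, and 7.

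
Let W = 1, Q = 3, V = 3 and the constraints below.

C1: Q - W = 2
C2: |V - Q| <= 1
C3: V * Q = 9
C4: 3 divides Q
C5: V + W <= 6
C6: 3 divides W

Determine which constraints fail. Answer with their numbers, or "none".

Constraint 6 does not hold.

C1: Q - W = 3 - 1 = 2  holds
C2: |3 - 3| = 0; 0 ≤ 1  holds
C3: V * Q = 3 * 3 = 9  holds
C4: 3 / 3 = 1, so 3 divides 3  holds
C5: V + W = 3 + 1 = 4; 4 ≤ 6  holds
C6: 1 = 3*0 + 1, so 3 does not divide 1  fails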